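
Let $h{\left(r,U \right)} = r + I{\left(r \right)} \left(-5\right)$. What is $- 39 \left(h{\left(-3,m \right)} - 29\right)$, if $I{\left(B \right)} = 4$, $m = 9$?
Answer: $2028$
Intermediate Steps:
$h{\left(r,U \right)} = -20 + r$ ($h{\left(r,U \right)} = r + 4 \left(-5\right) = r - 20 = -20 + r$)
$- 39 \left(h{\left(-3,m \right)} - 29\right) = - 39 \left(\left(-20 - 3\right) - 29\right) = - 39 \left(-23 - 29\right) = \left(-39\right) \left(-52\right) = 2028$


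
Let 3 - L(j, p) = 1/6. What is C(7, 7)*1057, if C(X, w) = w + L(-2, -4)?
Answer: 62363/6 ≈ 10394.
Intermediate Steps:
L(j, p) = 17/6 (L(j, p) = 3 - 1/6 = 3 - 1*⅙ = 3 - ⅙ = 17/6)
C(X, w) = 17/6 + w (C(X, w) = w + 17/6 = 17/6 + w)
C(7, 7)*1057 = (17/6 + 7)*1057 = (59/6)*1057 = 62363/6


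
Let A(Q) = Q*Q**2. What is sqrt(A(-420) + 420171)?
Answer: I*sqrt(73667829) ≈ 8583.0*I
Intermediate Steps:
A(Q) = Q**3
sqrt(A(-420) + 420171) = sqrt((-420)**3 + 420171) = sqrt(-74088000 + 420171) = sqrt(-73667829) = I*sqrt(73667829)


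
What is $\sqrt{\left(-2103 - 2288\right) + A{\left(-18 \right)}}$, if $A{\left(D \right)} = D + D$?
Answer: $i \sqrt{4427} \approx 66.536 i$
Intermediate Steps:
$A{\left(D \right)} = 2 D$
$\sqrt{\left(-2103 - 2288\right) + A{\left(-18 \right)}} = \sqrt{\left(-2103 - 2288\right) + 2 \left(-18\right)} = \sqrt{-4391 - 36} = \sqrt{-4427} = i \sqrt{4427}$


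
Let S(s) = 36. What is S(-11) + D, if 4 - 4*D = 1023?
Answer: -875/4 ≈ -218.75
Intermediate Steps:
D = -1019/4 (D = 1 - ¼*1023 = 1 - 1023/4 = -1019/4 ≈ -254.75)
S(-11) + D = 36 - 1019/4 = -875/4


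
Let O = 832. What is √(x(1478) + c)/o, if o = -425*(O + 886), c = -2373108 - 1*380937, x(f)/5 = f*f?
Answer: -√326735/146030 ≈ -0.0039143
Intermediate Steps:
x(f) = 5*f² (x(f) = 5*(f*f) = 5*f²)
c = -2754045 (c = -2373108 - 380937 = -2754045)
o = -730150 (o = -425*(832 + 886) = -425*1718 = -730150)
√(x(1478) + c)/o = √(5*1478² - 2754045)/(-730150) = √(5*2184484 - 2754045)*(-1/730150) = √(10922420 - 2754045)*(-1/730150) = √8168375*(-1/730150) = (5*√326735)*(-1/730150) = -√326735/146030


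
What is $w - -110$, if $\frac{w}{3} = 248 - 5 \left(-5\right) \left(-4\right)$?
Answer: $554$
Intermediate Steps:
$w = 444$ ($w = 3 \left(248 - 5 \left(-5\right) \left(-4\right)\right) = 3 \left(248 - \left(-25\right) \left(-4\right)\right) = 3 \left(248 - 100\right) = 3 \cdot 148 = 444$)
$w - -110 = 444 - -110 = 444 + \left(-110 + 220\right) = 444 + 110 = 554$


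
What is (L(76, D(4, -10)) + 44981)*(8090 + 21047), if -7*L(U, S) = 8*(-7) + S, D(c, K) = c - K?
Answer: 1310786219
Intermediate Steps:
L(U, S) = 8 - S/7 (L(U, S) = -(8*(-7) + S)/7 = -(-56 + S)/7 = 8 - S/7)
(L(76, D(4, -10)) + 44981)*(8090 + 21047) = ((8 - (4 - 1*(-10))/7) + 44981)*(8090 + 21047) = ((8 - (4 + 10)/7) + 44981)*29137 = ((8 - ⅐*14) + 44981)*29137 = ((8 - 2) + 44981)*29137 = (6 + 44981)*29137 = 44987*29137 = 1310786219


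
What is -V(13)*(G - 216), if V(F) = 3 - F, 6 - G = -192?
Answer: -180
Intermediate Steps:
G = 198 (G = 6 - 1*(-192) = 6 + 192 = 198)
-V(13)*(G - 216) = -(3 - 1*13)*(198 - 216) = -(3 - 13)*(-18) = -(-10)*(-18) = -1*180 = -180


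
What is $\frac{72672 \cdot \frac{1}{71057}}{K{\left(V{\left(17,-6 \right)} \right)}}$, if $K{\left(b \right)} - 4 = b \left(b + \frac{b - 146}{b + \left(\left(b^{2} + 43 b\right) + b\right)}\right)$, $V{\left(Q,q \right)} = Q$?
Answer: $\frac{4505664}{1281655109} \approx 0.0035155$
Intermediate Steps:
$K{\left(b \right)} = 4 + b \left(b + \frac{-146 + b}{b^{2} + 45 b}\right)$ ($K{\left(b \right)} = 4 + b \left(b + \frac{b - 146}{b + \left(\left(b^{2} + 43 b\right) + b\right)}\right) = 4 + b \left(b + \frac{-146 + b}{b + \left(b^{2} + 44 b\right)}\right) = 4 + b \left(b + \frac{-146 + b}{b^{2} + 45 b}\right)$)
$\frac{72672 \cdot \frac{1}{71057}}{K{\left(V{\left(17,-6 \right)} \right)}} = \frac{72672 \cdot \frac{1}{71057}}{\frac{1}{45 + 17} \left(34 + 17^{3} + 5 \cdot 17 + 45 \cdot 17^{2}\right)} = \frac{72672 \cdot \frac{1}{71057}}{\frac{1}{62} \left(34 + 4913 + 85 + 45 \cdot 289\right)} = \frac{72672}{71057 \frac{34 + 4913 + 85 + 13005}{62}} = \frac{72672}{71057 \cdot \frac{1}{62} \cdot 18037} = \frac{72672}{71057 \cdot \frac{18037}{62}} = \frac{72672}{71057} \cdot \frac{62}{18037} = \frac{4505664}{1281655109}$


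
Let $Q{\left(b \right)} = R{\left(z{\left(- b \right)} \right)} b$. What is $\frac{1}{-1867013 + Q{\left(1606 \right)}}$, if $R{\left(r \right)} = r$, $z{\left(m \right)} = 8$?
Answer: $- \frac{1}{1854165} \approx -5.3933 \cdot 10^{-7}$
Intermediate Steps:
$Q{\left(b \right)} = 8 b$
$\frac{1}{-1867013 + Q{\left(1606 \right)}} = \frac{1}{-1867013 + 8 \cdot 1606} = \frac{1}{-1867013 + 12848} = \frac{1}{-1854165} = - \frac{1}{1854165}$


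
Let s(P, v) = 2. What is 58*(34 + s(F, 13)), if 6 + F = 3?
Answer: 2088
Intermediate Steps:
F = -3 (F = -6 + 3 = -3)
58*(34 + s(F, 13)) = 58*(34 + 2) = 58*36 = 2088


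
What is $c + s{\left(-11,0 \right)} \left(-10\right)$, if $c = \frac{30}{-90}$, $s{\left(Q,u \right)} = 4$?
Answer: $- \frac{121}{3} \approx -40.333$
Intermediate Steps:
$c = - \frac{1}{3}$ ($c = 30 \left(- \frac{1}{90}\right) = - \frac{1}{3} \approx -0.33333$)
$c + s{\left(-11,0 \right)} \left(-10\right) = - \frac{1}{3} + 4 \left(-10\right) = - \frac{1}{3} - 40 = - \frac{121}{3}$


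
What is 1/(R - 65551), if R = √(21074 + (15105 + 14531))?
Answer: -65551/4296882891 - √50710/4296882891 ≈ -1.5308e-5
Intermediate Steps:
R = √50710 (R = √(21074 + 29636) = √50710 ≈ 225.19)
1/(R - 65551) = 1/(√50710 - 65551) = 1/(-65551 + √50710)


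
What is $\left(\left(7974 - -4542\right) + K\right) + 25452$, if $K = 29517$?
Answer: $67485$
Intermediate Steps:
$\left(\left(7974 - -4542\right) + K\right) + 25452 = \left(\left(7974 - -4542\right) + 29517\right) + 25452 = \left(\left(7974 + 4542\right) + 29517\right) + 25452 = \left(12516 + 29517\right) + 25452 = 42033 + 25452 = 67485$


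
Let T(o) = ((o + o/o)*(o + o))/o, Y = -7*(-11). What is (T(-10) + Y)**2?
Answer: 3481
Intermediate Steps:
Y = 77
T(o) = 2 + 2*o (T(o) = ((o + 1)*(2*o))/o = ((1 + o)*(2*o))/o = (2*o*(1 + o))/o = 2 + 2*o)
(T(-10) + Y)**2 = ((2 + 2*(-10)) + 77)**2 = ((2 - 20) + 77)**2 = (-18 + 77)**2 = 59**2 = 3481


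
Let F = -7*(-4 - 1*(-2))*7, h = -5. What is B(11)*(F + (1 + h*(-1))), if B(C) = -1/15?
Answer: -104/15 ≈ -6.9333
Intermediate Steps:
F = 98 (F = -7*(-4 + 2)*7 = -7*(-2)*7 = 14*7 = 98)
B(C) = -1/15 (B(C) = -1*1/15 = -1/15)
B(11)*(F + (1 + h*(-1))) = -(98 + (1 - 5*(-1)))/15 = -(98 + (1 + 5))/15 = -(98 + 6)/15 = -1/15*104 = -104/15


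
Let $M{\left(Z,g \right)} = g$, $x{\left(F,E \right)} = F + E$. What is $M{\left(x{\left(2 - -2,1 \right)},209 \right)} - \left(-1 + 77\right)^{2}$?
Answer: $-5567$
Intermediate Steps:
$x{\left(F,E \right)} = E + F$
$M{\left(x{\left(2 - -2,1 \right)},209 \right)} - \left(-1 + 77\right)^{2} = 209 - \left(-1 + 77\right)^{2} = 209 - 76^{2} = 209 - 5776 = -5567$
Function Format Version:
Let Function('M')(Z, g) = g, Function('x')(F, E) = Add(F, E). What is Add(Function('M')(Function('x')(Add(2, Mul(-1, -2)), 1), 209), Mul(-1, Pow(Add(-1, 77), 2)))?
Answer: -5567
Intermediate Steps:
Function('x')(F, E) = Add(E, F)
Add(Function('M')(Function('x')(Add(2, Mul(-1, -2)), 1), 209), Mul(-1, Pow(Add(-1, 77), 2))) = Add(209, Mul(-1, Pow(Add(-1, 77), 2))) = Add(209, Mul(-1, Pow(76, 2))) = Add(209, Mul(-1, 5776)) = Add(209, -5776) = -5567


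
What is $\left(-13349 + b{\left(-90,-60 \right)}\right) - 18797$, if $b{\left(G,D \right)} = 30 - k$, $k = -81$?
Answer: $-32035$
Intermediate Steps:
$b{\left(G,D \right)} = 111$ ($b{\left(G,D \right)} = 30 - -81 = 30 + 81 = 111$)
$\left(-13349 + b{\left(-90,-60 \right)}\right) - 18797 = \left(-13349 + 111\right) - 18797 = -13238 - 18797 = -32035$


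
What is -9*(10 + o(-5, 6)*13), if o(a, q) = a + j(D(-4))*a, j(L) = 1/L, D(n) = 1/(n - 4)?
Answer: -4185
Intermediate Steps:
D(n) = 1/(-4 + n)
o(a, q) = -7*a (o(a, q) = a + a/(1/(-4 - 4)) = a + a/(1/(-8)) = a + a/(-⅛) = a - 8*a = -7*a)
-9*(10 + o(-5, 6)*13) = -9*(10 - 7*(-5)*13) = -9*(10 + 35*13) = -9*(10 + 455) = -9*465 = -4185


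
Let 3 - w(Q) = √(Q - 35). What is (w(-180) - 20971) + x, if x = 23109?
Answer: 2141 - I*√215 ≈ 2141.0 - 14.663*I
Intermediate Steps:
w(Q) = 3 - √(-35 + Q) (w(Q) = 3 - √(Q - 35) = 3 - √(-35 + Q))
(w(-180) - 20971) + x = ((3 - √(-35 - 180)) - 20971) + 23109 = ((3 - √(-215)) - 20971) + 23109 = ((3 - I*√215) - 20971) + 23109 = (-20968 - I*√215) + 23109 = 2141 - I*√215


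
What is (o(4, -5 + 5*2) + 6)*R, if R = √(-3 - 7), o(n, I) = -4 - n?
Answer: -2*I*√10 ≈ -6.3246*I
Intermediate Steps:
R = I*√10 (R = √(-10) = I*√10 ≈ 3.1623*I)
(o(4, -5 + 5*2) + 6)*R = ((-4 - 1*4) + 6)*(I*√10) = ((-4 - 4) + 6)*(I*√10) = (-8 + 6)*(I*√10) = -2*I*√10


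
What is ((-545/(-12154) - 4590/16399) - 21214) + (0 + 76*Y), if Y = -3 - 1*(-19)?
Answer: -3985917142513/199313446 ≈ -19998.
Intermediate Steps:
Y = 16 (Y = -3 + 19 = 16)
((-545/(-12154) - 4590/16399) - 21214) + (0 + 76*Y) = ((-545/(-12154) - 4590/16399) - 21214) + (0 + 76*16) = ((-545*(-1/12154) - 4590*1/16399) - 21214) + (0 + 1216) = ((545/12154 - 4590/16399) - 21214) + 1216 = (-46849405/199313446 - 21214) + 1216 = -4228282292849/199313446 + 1216 = -3985917142513/199313446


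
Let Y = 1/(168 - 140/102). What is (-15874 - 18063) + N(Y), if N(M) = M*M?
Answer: -2450794525147/72216004 ≈ -33937.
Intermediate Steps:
Y = 51/8498 (Y = 1/(168 - 140*1/102) = 1/(168 - 70/51) = 1/(8498/51) = 51/8498 ≈ 0.0060014)
N(M) = M**2
(-15874 - 18063) + N(Y) = (-15874 - 18063) + (51/8498)**2 = -33937 + 2601/72216004 = -2450794525147/72216004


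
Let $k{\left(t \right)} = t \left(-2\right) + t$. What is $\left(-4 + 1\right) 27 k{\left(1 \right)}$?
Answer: $81$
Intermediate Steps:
$k{\left(t \right)} = - t$ ($k{\left(t \right)} = - 2 t + t = - t$)
$\left(-4 + 1\right) 27 k{\left(1 \right)} = \left(-4 + 1\right) 27 \left(\left(-1\right) 1\right) = \left(-3\right) 27 \left(-1\right) = \left(-81\right) \left(-1\right) = 81$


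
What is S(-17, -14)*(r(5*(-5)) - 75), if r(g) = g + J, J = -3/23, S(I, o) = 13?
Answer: -29939/23 ≈ -1301.7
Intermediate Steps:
J = -3/23 (J = -3*1/23 = -3/23 ≈ -0.13043)
r(g) = -3/23 + g (r(g) = g - 3/23 = -3/23 + g)
S(-17, -14)*(r(5*(-5)) - 75) = 13*((-3/23 + 5*(-5)) - 75) = 13*((-3/23 - 25) - 75) = 13*(-578/23 - 75) = 13*(-2303/23) = -29939/23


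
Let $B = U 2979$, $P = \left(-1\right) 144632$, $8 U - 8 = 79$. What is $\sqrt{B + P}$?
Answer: $\frac{i \sqrt{1795766}}{4} \approx 335.02 i$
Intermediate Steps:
$U = \frac{87}{8}$ ($U = 1 + \frac{1}{8} \cdot 79 = 1 + \frac{79}{8} = \frac{87}{8} \approx 10.875$)
$P = -144632$
$B = \frac{259173}{8}$ ($B = \frac{87}{8} \cdot 2979 = \frac{259173}{8} \approx 32397.0$)
$\sqrt{B + P} = \sqrt{\frac{259173}{8} - 144632} = \sqrt{- \frac{897883}{8}} = \frac{i \sqrt{1795766}}{4}$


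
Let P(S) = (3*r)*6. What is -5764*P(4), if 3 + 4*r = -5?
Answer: 207504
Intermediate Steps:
r = -2 (r = -¾ + (¼)*(-5) = -¾ - 5/4 = -2)
P(S) = -36 (P(S) = (3*(-2))*6 = -6*6 = -36)
-5764*P(4) = -5764*(-36) = 207504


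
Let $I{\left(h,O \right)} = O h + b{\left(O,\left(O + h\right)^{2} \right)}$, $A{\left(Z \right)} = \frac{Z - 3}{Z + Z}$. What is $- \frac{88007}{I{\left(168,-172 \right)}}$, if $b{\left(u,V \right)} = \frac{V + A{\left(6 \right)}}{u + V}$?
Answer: $\frac{4224336}{1387013} \approx 3.0456$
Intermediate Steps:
$A{\left(Z \right)} = \frac{-3 + Z}{2 Z}$
$b{\left(u,V \right)} = \frac{\frac{1}{4} + V}{V + u}$ ($b{\left(u,V \right)} = \frac{V + \frac{-3 + 6}{2 \cdot 6}}{u + V} = \frac{V + \frac{1}{2} \cdot \frac{1}{6} \cdot 3}{V + u} = \frac{V + \frac{1}{4}}{V + u} = \frac{\frac{1}{4} + V}{V + u}$)
$I{\left(h,O \right)} = O h + \frac{\frac{1}{4} + \left(O + h\right)^{2}}{O + \left(O + h\right)^{2}}$ ($I{\left(h,O \right)} = O h + \frac{\frac{1}{4} + \left(O + h\right)^{2}}{\left(O + h\right)^{2} + O} = O h + \frac{\frac{1}{4} + \left(O + h\right)^{2}}{O + \left(O + h\right)^{2}}$)
$- \frac{88007}{I{\left(168,-172 \right)}} = - \frac{88007}{\frac{1}{-172 + \left(-172 + 168\right)^{2}} \left(\frac{1}{4} + \left(-172 + 168\right)^{2} - 28896 \left(-172 + \left(-172 + 168\right)^{2}\right)\right)} = - \frac{88007}{\frac{1}{-172 + \left(-4\right)^{2}} \left(\frac{1}{4} + \left(-4\right)^{2} - 28896 \left(-172 + \left(-4\right)^{2}\right)\right)} = - \frac{88007}{\frac{1}{-172 + 16} \left(\frac{1}{4} + 16 - 28896 \left(-172 + 16\right)\right)} = - \frac{88007}{\frac{1}{-156} \left(\frac{1}{4} + 16 - 28896 \left(-156\right)\right)} = - \frac{88007}{\left(- \frac{1}{156}\right) \left(\frac{1}{4} + 16 + 4507776\right)} = - \frac{88007}{\left(- \frac{1}{156}\right) \frac{18031169}{4}} = - \frac{88007}{- \frac{1387013}{48}} = \left(-88007\right) \left(- \frac{48}{1387013}\right) = \frac{4224336}{1387013}$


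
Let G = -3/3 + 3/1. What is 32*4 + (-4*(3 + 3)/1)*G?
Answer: 80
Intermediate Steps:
G = 2 (G = -3*⅓ + 3*1 = -1 + 3 = 2)
32*4 + (-4*(3 + 3)/1)*G = 32*4 - 4*(3 + 3)/1*2 = 128 - 24*2 = 128 - 48 = 80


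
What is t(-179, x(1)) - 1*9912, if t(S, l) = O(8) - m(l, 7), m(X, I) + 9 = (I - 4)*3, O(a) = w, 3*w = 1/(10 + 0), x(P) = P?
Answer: -297359/30 ≈ -9912.0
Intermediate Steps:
w = 1/30 (w = 1/(3*(10 + 0)) = (1/3)/10 = (1/3)*(1/10) = 1/30 ≈ 0.033333)
O(a) = 1/30
m(X, I) = -21 + 3*I (m(X, I) = -9 + (I - 4)*3 = -9 + (-4 + I)*3 = -9 + (-12 + 3*I) = -21 + 3*I)
t(S, l) = 1/30 (t(S, l) = 1/30 - (-21 + 3*7) = 1/30 - (-21 + 21) = 1/30 - 1*0 = 1/30 + 0 = 1/30)
t(-179, x(1)) - 1*9912 = 1/30 - 1*9912 = 1/30 - 9912 = -297359/30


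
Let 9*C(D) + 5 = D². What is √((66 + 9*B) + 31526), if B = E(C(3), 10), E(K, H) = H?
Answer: √31682 ≈ 177.99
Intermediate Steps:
C(D) = -5/9 + D²/9
B = 10
√((66 + 9*B) + 31526) = √((66 + 9*10) + 31526) = √((66 + 90) + 31526) = √(156 + 31526) = √31682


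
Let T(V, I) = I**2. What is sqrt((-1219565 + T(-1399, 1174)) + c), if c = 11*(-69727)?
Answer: 7*I*sqrt(12414) ≈ 779.93*I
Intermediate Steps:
c = -766997
sqrt((-1219565 + T(-1399, 1174)) + c) = sqrt((-1219565 + 1174**2) - 766997) = sqrt((-1219565 + 1378276) - 766997) = sqrt(158711 - 766997) = sqrt(-608286) = 7*I*sqrt(12414)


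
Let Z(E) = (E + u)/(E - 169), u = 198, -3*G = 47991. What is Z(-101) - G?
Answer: 4319093/270 ≈ 15997.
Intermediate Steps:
G = -15997 (G = -⅓*47991 = -15997)
Z(E) = (198 + E)/(-169 + E) (Z(E) = (E + 198)/(E - 169) = (198 + E)/(-169 + E))
Z(-101) - G = (198 - 101)/(-169 - 101) - 1*(-15997) = 97/(-270) + 15997 = -1/270*97 + 15997 = -97/270 + 15997 = 4319093/270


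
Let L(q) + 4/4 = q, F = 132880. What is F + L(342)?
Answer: 133221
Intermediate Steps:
L(q) = -1 + q
F + L(342) = 132880 + (-1 + 342) = 132880 + 341 = 133221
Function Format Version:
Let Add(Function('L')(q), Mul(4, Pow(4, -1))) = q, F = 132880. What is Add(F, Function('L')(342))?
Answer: 133221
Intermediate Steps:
Function('L')(q) = Add(-1, q)
Add(F, Function('L')(342)) = Add(132880, Add(-1, 342)) = Add(132880, 341) = 133221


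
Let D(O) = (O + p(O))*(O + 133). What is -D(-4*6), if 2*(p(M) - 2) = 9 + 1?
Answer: 1853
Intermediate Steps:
p(M) = 7 (p(M) = 2 + (9 + 1)/2 = 2 + (½)*10 = 2 + 5 = 7)
D(O) = (7 + O)*(133 + O) (D(O) = (O + 7)*(O + 133) = (7 + O)*(133 + O))
-D(-4*6) = -(931 + (-4*6)² + 140*(-4*6)) = -(931 + (-24)² + 140*(-24)) = -(931 + 576 - 3360) = -1*(-1853) = 1853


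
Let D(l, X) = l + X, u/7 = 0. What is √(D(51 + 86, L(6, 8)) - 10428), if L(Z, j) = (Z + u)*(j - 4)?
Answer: I*√10267 ≈ 101.33*I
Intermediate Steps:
u = 0 (u = 7*0 = 0)
L(Z, j) = Z*(-4 + j) (L(Z, j) = (Z + 0)*(j - 4) = Z*(-4 + j))
D(l, X) = X + l
√(D(51 + 86, L(6, 8)) - 10428) = √((6*(-4 + 8) + (51 + 86)) - 10428) = √((6*4 + 137) - 10428) = √((24 + 137) - 10428) = √(161 - 10428) = √(-10267) = I*√10267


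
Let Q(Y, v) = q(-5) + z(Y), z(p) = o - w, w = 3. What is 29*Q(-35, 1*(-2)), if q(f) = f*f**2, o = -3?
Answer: -3799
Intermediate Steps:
q(f) = f**3
z(p) = -6 (z(p) = -3 - 1*3 = -3 - 3 = -6)
Q(Y, v) = -131 (Q(Y, v) = (-5)**3 - 6 = -125 - 6 = -131)
29*Q(-35, 1*(-2)) = 29*(-131) = -3799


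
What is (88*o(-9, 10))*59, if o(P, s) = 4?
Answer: 20768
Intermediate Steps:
(88*o(-9, 10))*59 = (88*4)*59 = 352*59 = 20768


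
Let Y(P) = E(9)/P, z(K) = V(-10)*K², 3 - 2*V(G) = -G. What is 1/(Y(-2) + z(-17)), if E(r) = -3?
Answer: -1/1010 ≈ -0.00099010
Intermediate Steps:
V(G) = 3/2 + G/2 (V(G) = 3/2 - (-1)*G/2 = 3/2 + G/2)
z(K) = -7*K²/2 (z(K) = (3/2 + (½)*(-10))*K² = (3/2 - 5)*K² = -7*K²/2)
Y(P) = -3/P
1/(Y(-2) + z(-17)) = 1/(-3/(-2) - 7/2*(-17)²) = 1/(-3*(-½) - 7/2*289) = 1/(3/2 - 2023/2) = 1/(-1010) = -1/1010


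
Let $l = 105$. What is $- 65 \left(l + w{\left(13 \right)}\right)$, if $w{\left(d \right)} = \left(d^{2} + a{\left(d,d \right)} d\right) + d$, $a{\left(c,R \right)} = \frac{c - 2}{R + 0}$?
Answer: $-19370$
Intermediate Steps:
$a{\left(c,R \right)} = \frac{-2 + c}{R}$
$w{\left(d \right)} = -2 + d^{2} + 2 d$ ($w{\left(d \right)} = \left(d^{2} + \frac{-2 + d}{d} d\right) + d = \left(d^{2} + \left(-2 + d\right)\right) + d = \left(-2 + d + d^{2}\right) + d = -2 + d^{2} + 2 d$)
$- 65 \left(l + w{\left(13 \right)}\right) = - 65 \left(105 + \left(-2 + 13 + 13 \left(1 + 13\right)\right)\right) = - 65 \left(105 + \left(-2 + 13 + 13 \cdot 14\right)\right) = - 65 \left(105 + \left(-2 + 13 + 182\right)\right) = - 65 \left(105 + 193\right) = - 65 \cdot 298 = \left(-1\right) 19370 = -19370$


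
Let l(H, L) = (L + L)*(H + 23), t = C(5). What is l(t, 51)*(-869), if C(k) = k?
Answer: -2481864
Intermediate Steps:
t = 5
l(H, L) = 2*L*(23 + H) (l(H, L) = (2*L)*(23 + H) = 2*L*(23 + H))
l(t, 51)*(-869) = (2*51*(23 + 5))*(-869) = (2*51*28)*(-869) = 2856*(-869) = -2481864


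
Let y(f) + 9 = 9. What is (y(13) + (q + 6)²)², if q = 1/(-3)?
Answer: 83521/81 ≈ 1031.1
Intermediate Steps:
q = -⅓ ≈ -0.33333
y(f) = 0 (y(f) = -9 + 9 = 0)
(y(13) + (q + 6)²)² = (0 + (-⅓ + 6)²)² = (0 + (17/3)²)² = (0 + 289/9)² = (289/9)² = 83521/81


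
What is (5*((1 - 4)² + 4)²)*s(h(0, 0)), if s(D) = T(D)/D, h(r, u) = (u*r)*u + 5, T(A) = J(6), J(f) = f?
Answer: 1014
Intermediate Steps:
T(A) = 6
h(r, u) = 5 + r*u² (h(r, u) = (r*u)*u + 5 = r*u² + 5 = 5 + r*u²)
s(D) = 6/D
(5*((1 - 4)² + 4)²)*s(h(0, 0)) = (5*((1 - 4)² + 4)²)*(6/(5 + 0*0²)) = (5*((-3)² + 4)²)*(6/(5 + 0*0)) = (5*(9 + 4)²)*(6/(5 + 0)) = (5*13²)*(6/5) = (5*169)*(6*(⅕)) = 845*(6/5) = 1014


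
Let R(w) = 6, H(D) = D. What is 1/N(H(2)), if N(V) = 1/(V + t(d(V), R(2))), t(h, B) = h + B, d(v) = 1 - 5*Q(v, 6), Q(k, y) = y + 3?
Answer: -36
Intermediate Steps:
Q(k, y) = 3 + y
d(v) = -44 (d(v) = 1 - 5*(3 + 6) = 1 - 5*9 = 1 - 45 = -44)
t(h, B) = B + h
N(V) = 1/(-38 + V) (N(V) = 1/(V + (6 - 44)) = 1/(V - 38) = 1/(-38 + V))
1/N(H(2)) = 1/(1/(-38 + 2)) = 1/(1/(-36)) = 1/(-1/36) = -36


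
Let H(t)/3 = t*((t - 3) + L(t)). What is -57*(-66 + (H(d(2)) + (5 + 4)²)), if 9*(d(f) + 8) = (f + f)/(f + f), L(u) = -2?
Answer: -164179/9 ≈ -18242.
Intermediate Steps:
d(f) = -71/9 (d(f) = -8 + ((f + f)/(f + f))/9 = -8 + ((2*f)/((2*f)))/9 = -8 + ((2*f)*(1/(2*f)))/9 = -8 + (⅑)*1 = -8 + ⅑ = -71/9)
H(t) = 3*t*(-5 + t) (H(t) = 3*(t*((t - 3) - 2)) = 3*(t*((-3 + t) - 2)) = 3*(t*(-5 + t)) = 3*t*(-5 + t))
-57*(-66 + (H(d(2)) + (5 + 4)²)) = -57*(-66 + (3*(-71/9)*(-5 - 71/9) + (5 + 4)²)) = -57*(-66 + (3*(-71/9)*(-116/9) + 9²)) = -57*(-66 + (8236/27 + 81)) = -57*(-66 + 10423/27) = -57*8641/27 = -164179/9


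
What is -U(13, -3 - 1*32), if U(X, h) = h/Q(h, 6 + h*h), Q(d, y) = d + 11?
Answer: -35/24 ≈ -1.4583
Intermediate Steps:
Q(d, y) = 11 + d
U(X, h) = h/(11 + h)
-U(13, -3 - 1*32) = -(-3 - 1*32)/(11 + (-3 - 1*32)) = -(-3 - 32)/(11 + (-3 - 32)) = -(-35)/(11 - 35) = -(-35)/(-24) = -(-35)*(-1)/24 = -1*35/24 = -35/24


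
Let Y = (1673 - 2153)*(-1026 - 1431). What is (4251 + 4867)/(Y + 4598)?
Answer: 4559/591979 ≈ 0.0077013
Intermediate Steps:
Y = 1179360 (Y = -480*(-2457) = 1179360)
(4251 + 4867)/(Y + 4598) = (4251 + 4867)/(1179360 + 4598) = 9118/1183958 = 9118*(1/1183958) = 4559/591979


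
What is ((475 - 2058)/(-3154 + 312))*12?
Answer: 9498/1421 ≈ 6.6840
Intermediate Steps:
((475 - 2058)/(-3154 + 312))*12 = -1583/(-2842)*12 = -1583*(-1/2842)*12 = (1583/2842)*12 = 9498/1421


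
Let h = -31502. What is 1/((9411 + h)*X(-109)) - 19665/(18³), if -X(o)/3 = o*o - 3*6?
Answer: -572613189389/169818465384 ≈ -3.3719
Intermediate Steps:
X(o) = 54 - 3*o² (X(o) = -3*(o*o - 3*6) = -3*(o² - 18) = -3*(-18 + o²) = 54 - 3*o²)
1/((9411 + h)*X(-109)) - 19665/(18³) = 1/((9411 - 31502)*(54 - 3*(-109)²)) - 19665/(18³) = 1/((-22091)*(54 - 3*11881)) - 19665/5832 = -1/(22091*(54 - 35643)) - 19665*1/5832 = -1/22091/(-35589) - 2185/648 = -1/22091*(-1/35589) - 2185/648 = 1/786196599 - 2185/648 = -572613189389/169818465384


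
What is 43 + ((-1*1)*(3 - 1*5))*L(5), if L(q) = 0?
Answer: 43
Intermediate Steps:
43 + ((-1*1)*(3 - 1*5))*L(5) = 43 + ((-1*1)*(3 - 1*5))*0 = 43 - (3 - 5)*0 = 43 - 1*(-2)*0 = 43 + 2*0 = 43 + 0 = 43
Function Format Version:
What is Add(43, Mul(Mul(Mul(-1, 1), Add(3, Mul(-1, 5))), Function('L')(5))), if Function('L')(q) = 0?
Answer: 43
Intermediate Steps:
Add(43, Mul(Mul(Mul(-1, 1), Add(3, Mul(-1, 5))), Function('L')(5))) = Add(43, Mul(Mul(Mul(-1, 1), Add(3, Mul(-1, 5))), 0)) = Add(43, Mul(Mul(-1, Add(3, -5)), 0)) = Add(43, Mul(Mul(-1, -2), 0)) = Add(43, Mul(2, 0)) = Add(43, 0) = 43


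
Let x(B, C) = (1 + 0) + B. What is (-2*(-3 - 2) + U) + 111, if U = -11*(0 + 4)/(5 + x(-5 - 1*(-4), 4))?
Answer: 561/5 ≈ 112.20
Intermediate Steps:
x(B, C) = 1 + B
U = -44/5 (U = -11*(0 + 4)/(5 + (1 + (-5 - 1*(-4)))) = -44/(5 + (1 + (-5 + 4))) = -44/(5 + (1 - 1)) = -44/(5 + 0) = -44/5 ≈ -8.8000)
(-2*(-3 - 2) + U) + 111 = (-2*(-3 - 2) - 44/5) + 111 = (-2*(-5) - 44/5) + 111 = (10 - 44/5) + 111 = 6/5 + 111 = 561/5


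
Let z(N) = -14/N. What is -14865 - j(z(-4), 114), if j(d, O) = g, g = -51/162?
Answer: -802693/54 ≈ -14865.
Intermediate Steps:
g = -17/54 (g = -51*1/162 = -17/54 ≈ -0.31481)
j(d, O) = -17/54
-14865 - j(z(-4), 114) = -14865 - 1*(-17/54) = -14865 + 17/54 = -802693/54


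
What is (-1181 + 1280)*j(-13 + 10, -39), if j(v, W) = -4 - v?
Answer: -99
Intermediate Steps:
(-1181 + 1280)*j(-13 + 10, -39) = (-1181 + 1280)*(-4 - (-13 + 10)) = 99*(-4 - 1*(-3)) = 99*(-4 + 3) = 99*(-1) = -99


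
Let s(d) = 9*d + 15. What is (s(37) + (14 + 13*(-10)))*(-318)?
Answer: -73776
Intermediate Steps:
s(d) = 15 + 9*d
(s(37) + (14 + 13*(-10)))*(-318) = ((15 + 9*37) + (14 + 13*(-10)))*(-318) = ((15 + 333) + (14 - 130))*(-318) = (348 - 116)*(-318) = 232*(-318) = -73776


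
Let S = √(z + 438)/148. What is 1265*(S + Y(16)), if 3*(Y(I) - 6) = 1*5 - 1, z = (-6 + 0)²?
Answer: 27830/3 + 1265*√474/148 ≈ 9462.8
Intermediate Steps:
z = 36 (z = (-6)² = 36)
Y(I) = 22/3 (Y(I) = 6 + (1*5 - 1)/3 = 6 + (5 - 1)/3 = 6 + (⅓)*4 = 6 + 4/3 = 22/3)
S = √474/148 (S = √(36 + 438)/148 = √474*(1/148) = √474/148 ≈ 0.14710)
1265*(S + Y(16)) = 1265*(√474/148 + 22/3) = 1265*(22/3 + √474/148) = 27830/3 + 1265*√474/148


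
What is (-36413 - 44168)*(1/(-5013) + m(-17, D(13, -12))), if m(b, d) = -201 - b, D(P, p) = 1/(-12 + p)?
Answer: 74327350333/5013 ≈ 1.4827e+7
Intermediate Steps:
(-36413 - 44168)*(1/(-5013) + m(-17, D(13, -12))) = (-36413 - 44168)*(1/(-5013) + (-201 - 1*(-17))) = -80581*(-1/5013 + (-201 + 17)) = -80581*(-1/5013 - 184) = -80581*(-922393/5013) = 74327350333/5013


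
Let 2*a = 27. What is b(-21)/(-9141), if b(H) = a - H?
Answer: -23/6094 ≈ -0.0037742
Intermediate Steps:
a = 27/2 (a = (½)*27 = 27/2 ≈ 13.500)
b(H) = 27/2 - H
b(-21)/(-9141) = (27/2 - 1*(-21))/(-9141) = (27/2 + 21)*(-1/9141) = (69/2)*(-1/9141) = -23/6094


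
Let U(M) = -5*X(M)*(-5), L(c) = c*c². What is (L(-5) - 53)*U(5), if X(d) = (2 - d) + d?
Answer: -8900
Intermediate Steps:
X(d) = 2
L(c) = c³
U(M) = 50 (U(M) = -5*2*(-5) = -10*(-5) = 50)
(L(-5) - 53)*U(5) = ((-5)³ - 53)*50 = (-125 - 53)*50 = -178*50 = -8900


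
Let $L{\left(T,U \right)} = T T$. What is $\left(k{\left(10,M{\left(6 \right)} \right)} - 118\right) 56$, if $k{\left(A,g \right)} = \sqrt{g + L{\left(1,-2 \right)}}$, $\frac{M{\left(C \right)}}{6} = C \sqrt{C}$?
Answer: $-6608 + 56 \sqrt{1 + 36 \sqrt{6}} \approx -6079.2$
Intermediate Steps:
$L{\left(T,U \right)} = T^{2}$
$M{\left(C \right)} = 6 C^{\frac{3}{2}}$ ($M{\left(C \right)} = 6 C \sqrt{C} = 6 C^{\frac{3}{2}}$)
$k{\left(A,g \right)} = \sqrt{1 + g}$ ($k{\left(A,g \right)} = \sqrt{g + 1^{2}} = \sqrt{g + 1} = \sqrt{1 + g}$)
$\left(k{\left(10,M{\left(6 \right)} \right)} - 118\right) 56 = \left(\sqrt{1 + 6 \cdot 6^{\frac{3}{2}}} - 118\right) 56 = \left(\sqrt{1 + 6 \cdot 6 \sqrt{6}} - 118\right) 56 = \left(\sqrt{1 + 36 \sqrt{6}} - 118\right) 56 = \left(-118 + \sqrt{1 + 36 \sqrt{6}}\right) 56 = -6608 + 56 \sqrt{1 + 36 \sqrt{6}}$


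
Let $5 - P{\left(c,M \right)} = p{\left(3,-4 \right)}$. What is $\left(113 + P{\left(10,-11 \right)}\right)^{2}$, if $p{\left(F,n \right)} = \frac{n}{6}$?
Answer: $\frac{126736}{9} \approx 14082.0$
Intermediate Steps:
$p{\left(F,n \right)} = \frac{n}{6}$ ($p{\left(F,n \right)} = n \frac{1}{6} = \frac{n}{6}$)
$P{\left(c,M \right)} = \frac{17}{3}$ ($P{\left(c,M \right)} = 5 - \frac{1}{6} \left(-4\right) = 5 - - \frac{2}{3} = 5 + \frac{2}{3} = \frac{17}{3}$)
$\left(113 + P{\left(10,-11 \right)}\right)^{2} = \left(113 + \frac{17}{3}\right)^{2} = \left(\frac{356}{3}\right)^{2} = \frac{126736}{9}$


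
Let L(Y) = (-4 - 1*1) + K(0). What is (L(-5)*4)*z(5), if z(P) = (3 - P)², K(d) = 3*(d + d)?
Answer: -80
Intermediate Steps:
K(d) = 6*d (K(d) = 3*(2*d) = 6*d)
L(Y) = -5 (L(Y) = (-4 - 1*1) + 6*0 = (-4 - 1) + 0 = -5 + 0 = -5)
(L(-5)*4)*z(5) = (-5*4)*(-3 + 5)² = -20*2² = -20*4 = -80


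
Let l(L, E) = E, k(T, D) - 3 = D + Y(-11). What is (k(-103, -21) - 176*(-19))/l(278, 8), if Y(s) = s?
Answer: 3315/8 ≈ 414.38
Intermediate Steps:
k(T, D) = -8 + D (k(T, D) = 3 + (D - 11) = 3 + (-11 + D) = -8 + D)
(k(-103, -21) - 176*(-19))/l(278, 8) = ((-8 - 21) - 176*(-19))/8 = (-29 + 3344)*(⅛) = 3315*(⅛) = 3315/8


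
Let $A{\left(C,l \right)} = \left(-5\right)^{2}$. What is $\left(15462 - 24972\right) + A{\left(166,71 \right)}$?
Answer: $-9485$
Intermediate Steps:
$A{\left(C,l \right)} = 25$
$\left(15462 - 24972\right) + A{\left(166,71 \right)} = \left(15462 - 24972\right) + 25 = -9510 + 25 = -9485$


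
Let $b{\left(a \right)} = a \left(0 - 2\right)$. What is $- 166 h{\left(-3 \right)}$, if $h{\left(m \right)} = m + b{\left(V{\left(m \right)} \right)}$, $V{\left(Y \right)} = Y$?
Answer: $-498$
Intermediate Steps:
$b{\left(a \right)} = - 2 a$ ($b{\left(a \right)} = a \left(-2\right) = - 2 a$)
$h{\left(m \right)} = - m$ ($h{\left(m \right)} = m - 2 m = - m$)
$- 166 h{\left(-3 \right)} = - 166 \left(\left(-1\right) \left(-3\right)\right) = \left(-166\right) 3 = -498$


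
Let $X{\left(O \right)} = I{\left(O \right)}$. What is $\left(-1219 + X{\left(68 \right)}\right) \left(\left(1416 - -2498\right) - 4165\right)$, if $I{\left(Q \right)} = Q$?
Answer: $288901$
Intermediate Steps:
$X{\left(O \right)} = O$
$\left(-1219 + X{\left(68 \right)}\right) \left(\left(1416 - -2498\right) - 4165\right) = \left(-1219 + 68\right) \left(\left(1416 - -2498\right) - 4165\right) = - 1151 \left(\left(1416 + 2498\right) - 4165\right) = - 1151 \left(3914 - 4165\right) = \left(-1151\right) \left(-251\right) = 288901$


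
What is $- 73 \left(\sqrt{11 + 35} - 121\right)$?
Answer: $8833 - 73 \sqrt{46} \approx 8337.9$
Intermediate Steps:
$- 73 \left(\sqrt{11 + 35} - 121\right) = - 73 \left(\sqrt{46} - 121\right) = - 73 \left(-121 + \sqrt{46}\right) = 8833 - 73 \sqrt{46}$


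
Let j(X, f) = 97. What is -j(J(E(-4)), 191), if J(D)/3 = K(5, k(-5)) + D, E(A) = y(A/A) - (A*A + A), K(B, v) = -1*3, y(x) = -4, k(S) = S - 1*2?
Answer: -97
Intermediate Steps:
k(S) = -2 + S (k(S) = S - 2 = -2 + S)
K(B, v) = -3
E(A) = -4 - A - A² (E(A) = -4 - (A*A + A) = -4 - (A² + A) = -4 - (A + A²) = -4 + (-A - A²) = -4 - A - A²)
J(D) = -9 + 3*D (J(D) = 3*(-3 + D) = -9 + 3*D)
-j(J(E(-4)), 191) = -1*97 = -97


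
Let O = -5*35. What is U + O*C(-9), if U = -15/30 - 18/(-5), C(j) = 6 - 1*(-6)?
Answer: -20969/10 ≈ -2096.9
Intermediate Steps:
C(j) = 12 (C(j) = 6 + 6 = 12)
O = -175
U = 31/10 (U = -15*1/30 - 18*(-⅕) = -½ + 18/5 = 31/10 ≈ 3.1000)
U + O*C(-9) = 31/10 - 175*12 = 31/10 - 2100 = -20969/10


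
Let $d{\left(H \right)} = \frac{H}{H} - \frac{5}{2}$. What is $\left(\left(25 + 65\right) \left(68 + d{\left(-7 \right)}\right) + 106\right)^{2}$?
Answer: $37100281$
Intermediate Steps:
$d{\left(H \right)} = - \frac{3}{2}$ ($d{\left(H \right)} = 1 - \frac{5}{2} = - \frac{3}{2}$)
$\left(\left(25 + 65\right) \left(68 + d{\left(-7 \right)}\right) + 106\right)^{2} = \left(\left(25 + 65\right) \left(68 - \frac{3}{2}\right) + 106\right)^{2} = \left(90 \cdot \frac{133}{2} + 106\right)^{2} = \left(5985 + 106\right)^{2} = 6091^{2} = 37100281$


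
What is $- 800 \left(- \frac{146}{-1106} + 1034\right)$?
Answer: $- \frac{457500000}{553} \approx -8.2731 \cdot 10^{5}$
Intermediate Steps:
$- 800 \left(- \frac{146}{-1106} + 1034\right) = - 800 \left(\left(-146\right) \left(- \frac{1}{1106}\right) + 1034\right) = - 800 \left(\frac{73}{553} + 1034\right) = \left(-800\right) \frac{571875}{553} = - \frac{457500000}{553}$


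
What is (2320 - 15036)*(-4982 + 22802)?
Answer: -226599120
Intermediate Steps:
(2320 - 15036)*(-4982 + 22802) = -12716*17820 = -226599120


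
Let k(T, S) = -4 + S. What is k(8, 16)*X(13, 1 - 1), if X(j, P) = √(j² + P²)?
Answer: 156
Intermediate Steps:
X(j, P) = √(P² + j²)
k(8, 16)*X(13, 1 - 1) = (-4 + 16)*√((1 - 1)² + 13²) = 12*√(0² + 169) = 12*√(0 + 169) = 12*√169 = 12*13 = 156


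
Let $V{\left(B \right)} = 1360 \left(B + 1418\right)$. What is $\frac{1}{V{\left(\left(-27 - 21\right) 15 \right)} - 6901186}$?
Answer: $- \frac{1}{5951906} \approx -1.6801 \cdot 10^{-7}$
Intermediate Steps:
$V{\left(B \right)} = 1928480 + 1360 B$ ($V{\left(B \right)} = 1360 \left(1418 + B\right) = 1928480 + 1360 B$)
$\frac{1}{V{\left(\left(-27 - 21\right) 15 \right)} - 6901186} = \frac{1}{\left(1928480 + 1360 \left(-27 - 21\right) 15\right) - 6901186} = \frac{1}{\left(1928480 + 1360 \left(\left(-48\right) 15\right)\right) - 6901186} = \frac{1}{\left(1928480 + 1360 \left(-720\right)\right) - 6901186} = \frac{1}{\left(1928480 - 979200\right) - 6901186} = \frac{1}{949280 - 6901186} = \frac{1}{-5951906} = - \frac{1}{5951906}$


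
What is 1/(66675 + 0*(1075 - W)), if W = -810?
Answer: 1/66675 ≈ 1.4998e-5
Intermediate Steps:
1/(66675 + 0*(1075 - W)) = 1/(66675 + 0*(1075 - 1*(-810))) = 1/(66675 + 0*(1075 + 810)) = 1/(66675 + 0*1885) = 1/(66675 + 0) = 1/66675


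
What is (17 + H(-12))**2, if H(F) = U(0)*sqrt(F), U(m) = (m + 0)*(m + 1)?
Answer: 289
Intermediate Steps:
U(m) = m*(1 + m)
H(F) = 0 (H(F) = (0*(1 + 0))*sqrt(F) = (0*1)*sqrt(F) = 0*sqrt(F) = 0)
(17 + H(-12))**2 = (17 + 0)**2 = 17**2 = 289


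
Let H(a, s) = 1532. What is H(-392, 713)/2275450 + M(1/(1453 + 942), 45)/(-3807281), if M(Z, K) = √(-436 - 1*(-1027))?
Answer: 766/1137725 - √591/3807281 ≈ 0.00066689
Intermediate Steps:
M(Z, K) = √591 (M(Z, K) = √(-436 + 1027) = √591)
H(-392, 713)/2275450 + M(1/(1453 + 942), 45)/(-3807281) = 1532/2275450 + √591/(-3807281) = 1532*(1/2275450) + √591*(-1/3807281) = 766/1137725 - √591/3807281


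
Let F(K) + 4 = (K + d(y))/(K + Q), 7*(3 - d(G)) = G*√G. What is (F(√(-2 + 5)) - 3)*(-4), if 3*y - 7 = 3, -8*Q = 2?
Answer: 1076/47 - 208*√3/47 + 160*√30/2961 + 640*√10/987 ≈ 17.575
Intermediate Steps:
Q = -¼ (Q = -⅛*2 = -¼ ≈ -0.25000)
y = 10/3 (y = 7/3 + (⅓)*3 = 7/3 + 1 = 10/3 ≈ 3.3333)
d(G) = 3 - G^(3/2)/7 (d(G) = 3 - G*√G/7 = 3 - G^(3/2)/7)
F(K) = -4 + (3 + K - 10*√30/63)/(-¼ + K) (F(K) = -4 + (K + (3 - 10*√30/63))/(K - ¼) = -4 + (K + (3 - 10*√30/63))/(-¼ + K) = -4 + (3 + K - 10*√30/63)/(-¼ + K))
(F(√(-2 + 5)) - 3)*(-4) = (4*(252 - 189*√(-2 + 5) - 10*√30)/(63*(-1 + 4*√(-2 + 5))) - 3)*(-4) = (4*(252 - 189*√3 - 10*√30)/(63*(-1 + 4*√3)) - 3)*(-4) = (-3 + 4*(252 - 189*√3 - 10*√30)/(63*(-1 + 4*√3)))*(-4) = 12 - 16*(252 - 189*√3 - 10*√30)/(63*(-1 + 4*√3))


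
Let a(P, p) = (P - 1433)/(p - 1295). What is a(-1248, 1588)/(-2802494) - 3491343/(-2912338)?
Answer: 716714219036171/597852565723699 ≈ 1.1988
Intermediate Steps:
a(P, p) = (-1433 + P)/(-1295 + p)
a(-1248, 1588)/(-2802494) - 3491343/(-2912338) = ((-1433 - 1248)/(-1295 + 1588))/(-2802494) - 3491343/(-2912338) = (-2681/293)*(-1/2802494) - 3491343*(-1/2912338) = ((1/293)*(-2681))*(-1/2802494) + 3491343/2912338 = -2681/293*(-1/2802494) + 3491343/2912338 = 2681/821130742 + 3491343/2912338 = 716714219036171/597852565723699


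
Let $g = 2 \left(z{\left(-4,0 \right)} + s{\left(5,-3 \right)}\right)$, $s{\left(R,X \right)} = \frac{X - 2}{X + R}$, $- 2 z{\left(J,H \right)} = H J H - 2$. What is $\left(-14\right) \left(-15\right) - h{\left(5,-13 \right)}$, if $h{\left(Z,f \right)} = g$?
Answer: $213$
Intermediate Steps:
$z{\left(J,H \right)} = 1 - \frac{J H^{2}}{2}$ ($z{\left(J,H \right)} = - \frac{H J H - 2}{2} = - \frac{J H^{2} - 2}{2} = - \frac{-2 + J H^{2}}{2} = 1 - \frac{J H^{2}}{2}$)
$s{\left(R,X \right)} = \frac{-2 + X}{R + X}$
$g = -3$ ($g = 2 \left(\left(1 - - 2 \cdot 0^{2}\right) + \frac{-2 - 3}{5 - 3}\right) = 2 \left(\left(1 - \left(-2\right) 0\right) + \frac{1}{2} \left(-5\right)\right) = 2 \left(\left(1 + 0\right) + \frac{1}{2} \left(-5\right)\right) = 2 \left(1 - \frac{5}{2}\right) = 2 \left(- \frac{3}{2}\right) = -3$)
$h{\left(Z,f \right)} = -3$
$\left(-14\right) \left(-15\right) - h{\left(5,-13 \right)} = \left(-14\right) \left(-15\right) - -3 = 210 + 3 = 213$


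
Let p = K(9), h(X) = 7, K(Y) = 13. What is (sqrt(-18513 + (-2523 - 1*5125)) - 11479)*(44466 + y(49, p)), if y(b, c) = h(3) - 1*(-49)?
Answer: -511068038 + 44522*I*sqrt(26161) ≈ -5.1107e+8 + 7.2012e+6*I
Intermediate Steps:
p = 13
y(b, c) = 56 (y(b, c) = 7 - 1*(-49) = 7 + 49 = 56)
(sqrt(-18513 + (-2523 - 1*5125)) - 11479)*(44466 + y(49, p)) = (sqrt(-18513 + (-2523 - 1*5125)) - 11479)*(44466 + 56) = (sqrt(-18513 + (-2523 - 5125)) - 11479)*44522 = (sqrt(-18513 - 7648) - 11479)*44522 = (sqrt(-26161) - 11479)*44522 = (I*sqrt(26161) - 11479)*44522 = (-11479 + I*sqrt(26161))*44522 = -511068038 + 44522*I*sqrt(26161)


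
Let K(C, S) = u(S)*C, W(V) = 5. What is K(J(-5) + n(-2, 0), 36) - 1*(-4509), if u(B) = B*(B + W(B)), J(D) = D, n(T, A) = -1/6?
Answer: -3117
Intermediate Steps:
n(T, A) = -⅙ (n(T, A) = -1*⅙ = -⅙)
u(B) = B*(5 + B) (u(B) = B*(B + 5) = B*(5 + B))
K(C, S) = C*S*(5 + S) (K(C, S) = (S*(5 + S))*C = C*S*(5 + S))
K(J(-5) + n(-2, 0), 36) - 1*(-4509) = (-5 - ⅙)*36*(5 + 36) - 1*(-4509) = -31/6*36*41 + 4509 = -7626 + 4509 = -3117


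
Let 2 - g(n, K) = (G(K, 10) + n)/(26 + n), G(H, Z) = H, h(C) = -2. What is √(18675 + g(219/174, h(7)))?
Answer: 14*√238185555/1581 ≈ 136.66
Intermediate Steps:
g(n, K) = 2 - (K + n)/(26 + n)
√(18675 + g(219/174, h(7))) = √(18675 + (52 + 219/174 - 1*(-2))/(26 + 219/174)) = √(18675 + (52 + 219*(1/174) + 2)/(26 + 219*(1/174))) = √(18675 + (52 + 73/58 + 2)/(26 + 73/58)) = √(18675 + (3205/58)/(1581/58)) = √(18675 + (58/1581)*(3205/58)) = √(18675 + 3205/1581) = √(29528380/1581) = 14*√238185555/1581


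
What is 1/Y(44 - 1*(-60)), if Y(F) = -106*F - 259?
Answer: -1/11283 ≈ -8.8629e-5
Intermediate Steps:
Y(F) = -259 - 106*F
1/Y(44 - 1*(-60)) = 1/(-259 - 106*(44 - 1*(-60))) = 1/(-259 - 106*(44 + 60)) = 1/(-259 - 106*104) = 1/(-259 - 11024) = 1/(-11283) = -1/11283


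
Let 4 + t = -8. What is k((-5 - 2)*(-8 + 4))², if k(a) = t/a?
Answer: 9/49 ≈ 0.18367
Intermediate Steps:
t = -12 (t = -4 - 8 = -12)
k(a) = -12/a
k((-5 - 2)*(-8 + 4))² = (-12*1/((-8 + 4)*(-5 - 2)))² = (-12/((-7*(-4))))² = (-12/28)² = (-12*1/28)² = (-3/7)² = 9/49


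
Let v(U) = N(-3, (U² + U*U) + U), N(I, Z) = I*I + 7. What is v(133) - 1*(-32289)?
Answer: 32305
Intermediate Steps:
N(I, Z) = 7 + I² (N(I, Z) = I² + 7 = 7 + I²)
v(U) = 16 (v(U) = 7 + (-3)² = 7 + 9 = 16)
v(133) - 1*(-32289) = 16 - 1*(-32289) = 16 + 32289 = 32305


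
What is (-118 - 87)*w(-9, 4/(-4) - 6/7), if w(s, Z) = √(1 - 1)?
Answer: 0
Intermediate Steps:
w(s, Z) = 0 (w(s, Z) = √0 = 0)
(-118 - 87)*w(-9, 4/(-4) - 6/7) = (-118 - 87)*0 = -205*0 = 0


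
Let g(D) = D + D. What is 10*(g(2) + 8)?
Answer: 120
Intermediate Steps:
g(D) = 2*D
10*(g(2) + 8) = 10*(2*2 + 8) = 10*(4 + 8) = 10*12 = 120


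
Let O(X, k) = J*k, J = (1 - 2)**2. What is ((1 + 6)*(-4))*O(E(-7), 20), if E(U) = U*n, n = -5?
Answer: -560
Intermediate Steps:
J = 1 (J = (-1)**2 = 1)
E(U) = -5*U (E(U) = U*(-5) = -5*U)
O(X, k) = k (O(X, k) = 1*k = k)
((1 + 6)*(-4))*O(E(-7), 20) = ((1 + 6)*(-4))*20 = (7*(-4))*20 = -28*20 = -560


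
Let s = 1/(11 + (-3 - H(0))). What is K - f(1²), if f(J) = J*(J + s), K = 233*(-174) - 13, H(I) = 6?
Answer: -81113/2 ≈ -40557.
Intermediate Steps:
s = ½ (s = 1/(11 + (-3 - 1*6)) = 1/(11 + (-3 - 6)) = 1/(11 - 9) = 1/2 = ½ ≈ 0.50000)
K = -40555 (K = -40542 - 13 = -40555)
f(J) = J*(½ + J) (f(J) = J*(J + ½) = J*(½ + J))
K - f(1²) = -40555 - 1²*(½ + 1²) = -40555 - (½ + 1) = -40555 - 3/2 = -81113/2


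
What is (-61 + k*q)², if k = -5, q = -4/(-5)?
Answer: 4225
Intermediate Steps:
q = ⅘ (q = -4*(-⅕) = ⅘ ≈ 0.80000)
(-61 + k*q)² = (-61 - 5*⅘)² = (-61 - 4)² = (-65)² = 4225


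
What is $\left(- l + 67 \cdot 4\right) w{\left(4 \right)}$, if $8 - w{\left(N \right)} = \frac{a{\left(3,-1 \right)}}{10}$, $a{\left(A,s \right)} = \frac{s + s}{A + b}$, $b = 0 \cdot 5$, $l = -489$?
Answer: $\frac{91597}{15} \approx 6106.5$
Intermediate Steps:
$b = 0$
$a{\left(A,s \right)} = \frac{2 s}{A}$ ($a{\left(A,s \right)} = \frac{s + s}{A + 0} = \frac{2 s}{A}$)
$w{\left(N \right)} = \frac{121}{15}$ ($w{\left(N \right)} = 8 - \frac{2 \left(-1\right) \frac{1}{3}}{10} = 8 - 2 \left(-1\right) \frac{1}{3} \cdot \frac{1}{10} = 8 - \left(- \frac{2}{3}\right) \frac{1}{10} = 8 - - \frac{1}{15} = 8 + \frac{1}{15} = \frac{121}{15}$)
$\left(- l + 67 \cdot 4\right) w{\left(4 \right)} = \left(\left(-1\right) \left(-489\right) + 67 \cdot 4\right) \frac{121}{15} = \left(489 + 268\right) \frac{121}{15} = 757 \cdot \frac{121}{15} = \frac{91597}{15}$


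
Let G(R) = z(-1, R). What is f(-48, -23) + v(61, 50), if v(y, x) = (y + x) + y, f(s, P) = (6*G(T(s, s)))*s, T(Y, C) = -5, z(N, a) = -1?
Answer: 460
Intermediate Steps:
G(R) = -1
f(s, P) = -6*s (f(s, P) = (6*(-1))*s = -6*s)
v(y, x) = x + 2*y (v(y, x) = (x + y) + y = x + 2*y)
f(-48, -23) + v(61, 50) = -6*(-48) + (50 + 2*61) = 288 + (50 + 122) = 288 + 172 = 460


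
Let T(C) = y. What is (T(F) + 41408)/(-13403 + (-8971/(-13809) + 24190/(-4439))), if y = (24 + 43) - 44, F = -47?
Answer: -2539643694081/821873335294 ≈ -3.0901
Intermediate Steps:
y = 23 (y = 67 - 44 = 23)
T(C) = 23
(T(F) + 41408)/(-13403 + (-8971/(-13809) + 24190/(-4439))) = (23 + 41408)/(-13403 + (-8971/(-13809) + 24190/(-4439))) = 41431/(-13403 + (-8971*(-1/13809) + 24190*(-1/4439))) = 41431/(-13403 + (8971/13809 - 24190/4439)) = 41431/(-13403 - 294217441/61298151) = 41431/(-821873335294/61298151) = 41431*(-61298151/821873335294) = -2539643694081/821873335294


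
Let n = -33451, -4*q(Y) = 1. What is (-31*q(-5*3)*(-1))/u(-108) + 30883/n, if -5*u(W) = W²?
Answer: -1435692343/1560689856 ≈ -0.91991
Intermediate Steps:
q(Y) = -¼ (q(Y) = -¼*1 = -¼)
u(W) = -W²/5
(-31*q(-5*3)*(-1))/u(-108) + 30883/n = (-31*(-¼)*(-1))/((-⅕*(-108)²)) + 30883/(-33451) = ((31/4)*(-1))/((-⅕*11664)) + 30883*(-1/33451) = -31/(4*(-11664/5)) - 30883/33451 = -31/4*(-5/11664) - 30883/33451 = 155/46656 - 30883/33451 = -1435692343/1560689856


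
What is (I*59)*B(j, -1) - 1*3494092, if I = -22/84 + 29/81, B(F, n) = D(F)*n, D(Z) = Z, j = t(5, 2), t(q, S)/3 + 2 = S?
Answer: -3494092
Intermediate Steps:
t(q, S) = -6 + 3*S
j = 0 (j = -6 + 3*2 = -6 + 6 = 0)
B(F, n) = F*n
I = 109/1134 (I = -22*1/84 + 29*(1/81) = -11/42 + 29/81 = 109/1134 ≈ 0.096120)
(I*59)*B(j, -1) - 1*3494092 = ((109/1134)*59)*(0*(-1)) - 1*3494092 = (6431/1134)*0 - 3494092 = 0 - 3494092 = -3494092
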